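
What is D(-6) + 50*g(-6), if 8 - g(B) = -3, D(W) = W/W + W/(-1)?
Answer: 557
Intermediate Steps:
D(W) = 1 - W (D(W) = 1 + W*(-1) = 1 - W)
g(B) = 11 (g(B) = 8 - 1*(-3) = 8 + 3 = 11)
D(-6) + 50*g(-6) = (1 - 1*(-6)) + 50*11 = (1 + 6) + 550 = 7 + 550 = 557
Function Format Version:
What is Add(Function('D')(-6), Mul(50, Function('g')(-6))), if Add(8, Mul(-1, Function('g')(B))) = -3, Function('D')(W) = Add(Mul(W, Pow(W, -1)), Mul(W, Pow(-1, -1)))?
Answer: 557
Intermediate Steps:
Function('D')(W) = Add(1, Mul(-1, W)) (Function('D')(W) = Add(1, Mul(W, -1)) = Add(1, Mul(-1, W)))
Function('g')(B) = 11 (Function('g')(B) = Add(8, Mul(-1, -3)) = Add(8, 3) = 11)
Add(Function('D')(-6), Mul(50, Function('g')(-6))) = Add(Add(1, Mul(-1, -6)), Mul(50, 11)) = Add(Add(1, 6), 550) = Add(7, 550) = 557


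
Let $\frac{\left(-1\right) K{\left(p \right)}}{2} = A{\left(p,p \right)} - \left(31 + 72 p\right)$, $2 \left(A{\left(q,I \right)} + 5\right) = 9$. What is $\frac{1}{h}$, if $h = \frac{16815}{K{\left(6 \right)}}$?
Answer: $\frac{309}{5605} \approx 0.055129$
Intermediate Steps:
$A{\left(q,I \right)} = - \frac{1}{2}$ ($A{\left(q,I \right)} = -5 + \frac{1}{2} \cdot 9 = -5 + \frac{9}{2} = - \frac{1}{2}$)
$K{\left(p \right)} = 63 + 144 p$ ($K{\left(p \right)} = - 2 \left(- \frac{1}{2} - \left(31 + 72 p\right)\right) = - 2 \left(- \frac{63}{2} - 72 p\right) = 63 + 144 p$)
$h = \frac{5605}{309}$ ($h = \frac{16815}{63 + 144 \cdot 6} = \frac{16815}{63 + 864} = \frac{16815}{927} = 16815 \cdot \frac{1}{927} = \frac{5605}{309} \approx 18.139$)
$\frac{1}{h} = \frac{1}{\frac{5605}{309}} = \frac{309}{5605}$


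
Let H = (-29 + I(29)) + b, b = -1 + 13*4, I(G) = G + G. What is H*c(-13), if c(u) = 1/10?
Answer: 8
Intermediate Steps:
I(G) = 2*G
c(u) = 1/10
b = 51 (b = -1 + 52 = 51)
H = 80 (H = (-29 + 2*29) + 51 = (-29 + 58) + 51 = 29 + 51 = 80)
H*c(-13) = 80*(1/10) = 8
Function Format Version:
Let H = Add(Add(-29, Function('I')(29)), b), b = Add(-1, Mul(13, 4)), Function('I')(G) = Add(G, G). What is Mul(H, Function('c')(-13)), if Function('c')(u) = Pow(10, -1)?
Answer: 8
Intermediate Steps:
Function('I')(G) = Mul(2, G)
Function('c')(u) = Rational(1, 10)
b = 51 (b = Add(-1, 52) = 51)
H = 80 (H = Add(Add(-29, Mul(2, 29)), 51) = Add(Add(-29, 58), 51) = Add(29, 51) = 80)
Mul(H, Function('c')(-13)) = Mul(80, Rational(1, 10)) = 8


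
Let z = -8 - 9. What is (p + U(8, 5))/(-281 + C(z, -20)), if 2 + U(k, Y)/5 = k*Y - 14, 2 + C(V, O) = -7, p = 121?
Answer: -241/290 ≈ -0.83103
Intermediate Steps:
z = -17
C(V, O) = -9 (C(V, O) = -2 - 7 = -9)
U(k, Y) = -80 + 5*Y*k (U(k, Y) = -10 + 5*(k*Y - 14) = -10 + 5*(Y*k - 14) = -10 + 5*(-14 + Y*k) = -10 + (-70 + 5*Y*k) = -80 + 5*Y*k)
(p + U(8, 5))/(-281 + C(z, -20)) = (121 + (-80 + 5*5*8))/(-281 - 9) = (121 + (-80 + 200))/(-290) = (121 + 120)*(-1/290) = 241*(-1/290) = -241/290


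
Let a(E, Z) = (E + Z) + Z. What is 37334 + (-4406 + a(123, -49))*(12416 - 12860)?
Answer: 1982498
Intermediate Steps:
a(E, Z) = E + 2*Z
37334 + (-4406 + a(123, -49))*(12416 - 12860) = 37334 + (-4406 + (123 + 2*(-49)))*(12416 - 12860) = 37334 + (-4406 + (123 - 98))*(-444) = 37334 + (-4406 + 25)*(-444) = 37334 - 4381*(-444) = 37334 + 1945164 = 1982498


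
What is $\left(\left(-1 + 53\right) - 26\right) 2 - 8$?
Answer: $44$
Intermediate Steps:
$\left(\left(-1 + 53\right) - 26\right) 2 - 8 = \left(52 - 26\right) 2 - 8 = 26 \cdot 2 - 8 = 52 - 8 = 44$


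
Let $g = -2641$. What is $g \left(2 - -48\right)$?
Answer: $-132050$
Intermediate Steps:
$g \left(2 - -48\right) = - 2641 \left(2 - -48\right) = - 2641 \left(2 + 48\right) = \left(-2641\right) 50 = -132050$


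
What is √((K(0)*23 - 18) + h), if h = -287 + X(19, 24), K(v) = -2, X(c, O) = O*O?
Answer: 15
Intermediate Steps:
X(c, O) = O²
h = 289 (h = -287 + 24² = -287 + 576 = 289)
√((K(0)*23 - 18) + h) = √((-2*23 - 18) + 289) = √((-46 - 18) + 289) = √(-64 + 289) = √225 = 15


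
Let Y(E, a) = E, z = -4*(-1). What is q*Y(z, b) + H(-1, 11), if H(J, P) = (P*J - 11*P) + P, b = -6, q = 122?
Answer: 367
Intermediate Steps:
z = 4
H(J, P) = -10*P + J*P (H(J, P) = (J*P - 11*P) + P = (-11*P + J*P) + P = -10*P + J*P)
q*Y(z, b) + H(-1, 11) = 122*4 + 11*(-10 - 1) = 488 + 11*(-11) = 488 - 121 = 367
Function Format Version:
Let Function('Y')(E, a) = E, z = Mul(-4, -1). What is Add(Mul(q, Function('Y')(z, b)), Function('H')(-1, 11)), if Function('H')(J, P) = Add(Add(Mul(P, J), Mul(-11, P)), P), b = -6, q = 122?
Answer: 367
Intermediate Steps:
z = 4
Function('H')(J, P) = Add(Mul(-10, P), Mul(J, P)) (Function('H')(J, P) = Add(Add(Mul(J, P), Mul(-11, P)), P) = Add(Add(Mul(-11, P), Mul(J, P)), P) = Add(Mul(-10, P), Mul(J, P)))
Add(Mul(q, Function('Y')(z, b)), Function('H')(-1, 11)) = Add(Mul(122, 4), Mul(11, Add(-10, -1))) = Add(488, Mul(11, -11)) = Add(488, -121) = 367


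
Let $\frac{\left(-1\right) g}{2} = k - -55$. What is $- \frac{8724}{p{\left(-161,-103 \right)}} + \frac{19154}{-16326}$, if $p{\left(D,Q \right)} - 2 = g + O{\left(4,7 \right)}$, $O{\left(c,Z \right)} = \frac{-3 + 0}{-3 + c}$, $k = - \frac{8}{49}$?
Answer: $\frac{3437550517}{44267949} \approx 77.653$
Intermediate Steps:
$k = - \frac{8}{49}$ ($k = \left(-8\right) \frac{1}{49} = - \frac{8}{49} \approx -0.16327$)
$O{\left(c,Z \right)} = - \frac{3}{-3 + c}$
$g = - \frac{5374}{49}$ ($g = - 2 \left(- \frac{8}{49} - -55\right) = - 2 \left(- \frac{8}{49} + 55\right) = \left(-2\right) \frac{2687}{49} = - \frac{5374}{49} \approx -109.67$)
$p{\left(D,Q \right)} = - \frac{5423}{49}$ ($p{\left(D,Q \right)} = 2 - \left(\frac{5374}{49} + \frac{3}{-3 + 4}\right) = 2 - \left(\frac{5374}{49} + \frac{3}{1}\right) = 2 - \frac{5521}{49} = - \frac{5423}{49}$)
$- \frac{8724}{p{\left(-161,-103 \right)}} + \frac{19154}{-16326} = - \frac{8724}{- \frac{5423}{49}} + \frac{19154}{-16326} = \left(-8724\right) \left(- \frac{49}{5423}\right) + 19154 \left(- \frac{1}{16326}\right) = \frac{427476}{5423} - \frac{9577}{8163} = \frac{3437550517}{44267949}$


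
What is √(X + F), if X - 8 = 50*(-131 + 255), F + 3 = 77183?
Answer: 2*√20847 ≈ 288.77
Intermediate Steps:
F = 77180 (F = -3 + 77183 = 77180)
X = 6208 (X = 8 + 50*(-131 + 255) = 8 + 50*124 = 8 + 6200 = 6208)
√(X + F) = √(6208 + 77180) = √83388 = 2*√20847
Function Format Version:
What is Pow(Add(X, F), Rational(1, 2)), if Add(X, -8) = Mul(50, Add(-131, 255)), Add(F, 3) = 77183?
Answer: Mul(2, Pow(20847, Rational(1, 2))) ≈ 288.77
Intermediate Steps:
F = 77180 (F = Add(-3, 77183) = 77180)
X = 6208 (X = Add(8, Mul(50, Add(-131, 255))) = Add(8, Mul(50, 124)) = Add(8, 6200) = 6208)
Pow(Add(X, F), Rational(1, 2)) = Pow(Add(6208, 77180), Rational(1, 2)) = Pow(83388, Rational(1, 2)) = Mul(2, Pow(20847, Rational(1, 2)))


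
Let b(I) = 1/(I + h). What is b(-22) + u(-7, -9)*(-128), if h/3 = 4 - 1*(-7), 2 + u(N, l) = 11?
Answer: -12671/11 ≈ -1151.9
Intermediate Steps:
u(N, l) = 9 (u(N, l) = -2 + 11 = 9)
h = 33 (h = 3*(4 - 1*(-7)) = 3*(4 + 7) = 3*11 = 33)
b(I) = 1/(33 + I) (b(I) = 1/(I + 33) = 1/(33 + I))
b(-22) + u(-7, -9)*(-128) = 1/(33 - 22) + 9*(-128) = 1/11 - 1152 = -12671/11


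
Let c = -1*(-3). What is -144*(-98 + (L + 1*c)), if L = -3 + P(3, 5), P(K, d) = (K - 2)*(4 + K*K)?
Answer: 12240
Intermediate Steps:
c = 3
P(K, d) = (-2 + K)*(4 + K**2)
L = 10 (L = -3 + (-8 + 3**3 - 2*3**2 + 4*3) = -3 + (-8 + 27 - 2*9 + 12) = -3 + (-8 + 27 - 18 + 12) = -3 + 13 = 10)
-144*(-98 + (L + 1*c)) = -144*(-98 + (10 + 1*3)) = -144*(-98 + (10 + 3)) = -144*(-98 + 13) = -144*(-85) = 12240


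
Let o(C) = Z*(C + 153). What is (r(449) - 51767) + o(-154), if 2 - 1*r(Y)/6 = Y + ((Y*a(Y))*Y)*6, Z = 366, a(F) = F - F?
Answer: -54815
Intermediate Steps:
a(F) = 0
r(Y) = 12 - 6*Y (r(Y) = 12 - 6*(Y + ((Y*0)*Y)*6) = 12 - 6*(Y + (0*Y)*6) = 12 - 6*(Y + 0*6) = 12 - 6*(Y + 0) = 12 - 6*Y)
o(C) = 55998 + 366*C (o(C) = 366*(C + 153) = 366*(153 + C) = 55998 + 366*C)
(r(449) - 51767) + o(-154) = ((12 - 6*449) - 51767) + (55998 + 366*(-154)) = ((12 - 2694) - 51767) + (55998 - 56364) = (-2682 - 51767) - 366 = -54449 - 366 = -54815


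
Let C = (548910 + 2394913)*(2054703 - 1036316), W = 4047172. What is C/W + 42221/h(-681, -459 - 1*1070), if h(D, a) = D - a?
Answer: 635608346494465/858000464 ≈ 7.4080e+5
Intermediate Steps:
C = 2997951073501 (C = 2943823*1018387 = 2997951073501)
C/W + 42221/h(-681, -459 - 1*1070) = 2997951073501/4047172 + 42221/(-681 - (-459 - 1*1070)) = 2997951073501*(1/4047172) + 42221/(-681 - (-459 - 1070)) = 2997951073501/4047172 + 42221/(-681 - 1*(-1529)) = 2997951073501/4047172 + 42221/(-681 + 1529) = 2997951073501/4047172 + 42221/848 = 635608346494465/858000464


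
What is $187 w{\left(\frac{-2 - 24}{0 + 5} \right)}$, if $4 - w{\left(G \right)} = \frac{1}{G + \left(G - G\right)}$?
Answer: $\frac{20383}{26} \approx 783.96$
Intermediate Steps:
$w{\left(G \right)} = 4 - \frac{1}{G}$ ($w{\left(G \right)} = 4 - \frac{1}{G + \left(G - G\right)} = 4 - \frac{1}{G + 0} = 4 - \frac{1}{G}$)
$187 w{\left(\frac{-2 - 24}{0 + 5} \right)} = 187 \left(4 - \frac{1}{\left(-2 - 24\right) \frac{1}{0 + 5}}\right) = 187 \left(4 - \frac{1}{\left(-26\right) \frac{1}{5}}\right) = 187 \left(4 - \frac{1}{- \frac{26}{5}}\right) = 187 \left(4 - - \frac{5}{26}\right) = 187 \left(4 + \frac{5}{26}\right) = 187 \cdot \frac{109}{26} = \frac{20383}{26}$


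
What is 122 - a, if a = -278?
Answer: 400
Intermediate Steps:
122 - a = 122 - 1*(-278) = 122 + 278 = 400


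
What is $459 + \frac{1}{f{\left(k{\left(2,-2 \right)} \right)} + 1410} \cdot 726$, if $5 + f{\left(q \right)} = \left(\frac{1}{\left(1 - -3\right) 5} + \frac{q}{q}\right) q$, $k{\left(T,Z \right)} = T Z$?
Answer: $\frac{1609233}{3502} \approx 459.52$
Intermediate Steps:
$f{\left(q \right)} = -5 + \frac{21 q}{20}$ ($f{\left(q \right)} = -5 + \left(\frac{1}{\left(1 - -3\right) 5} + \frac{q}{q}\right) q = -5 + \left(\frac{1}{1 + 3} \cdot \frac{1}{5} + 1\right) q = -5 + \left(\frac{1}{4} \cdot \frac{1}{5} + 1\right) q = -5 + \left(\frac{1}{20} + 1\right) q = -5 + \frac{21 q}{20}$)
$459 + \frac{1}{f{\left(k{\left(2,-2 \right)} \right)} + 1410} \cdot 726 = 459 + \frac{1}{\left(-5 + \frac{21 \cdot 2 \left(-2\right)}{20}\right) + 1410} \cdot 726 = 459 + \frac{1}{\left(-5 + \frac{21}{20} \left(-4\right)\right) + 1410} \cdot 726 = 459 + \frac{1}{\left(-5 - \frac{21}{5}\right) + 1410} \cdot 726 = 459 + \frac{1}{- \frac{46}{5} + 1410} \cdot 726 = 459 + \frac{1}{\frac{7004}{5}} \cdot 726 = 459 + \frac{5}{7004} \cdot 726 = 459 + \frac{1815}{3502} = \frac{1609233}{3502}$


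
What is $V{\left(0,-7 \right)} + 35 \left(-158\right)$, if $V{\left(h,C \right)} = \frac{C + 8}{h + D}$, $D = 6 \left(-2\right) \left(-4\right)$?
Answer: $- \frac{265439}{48} \approx -5530.0$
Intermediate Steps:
$D = 48$ ($D = \left(-12\right) \left(-4\right) = 48$)
$V{\left(h,C \right)} = \frac{8 + C}{48 + h}$ ($V{\left(h,C \right)} = \frac{C + 8}{h + 48} = \frac{8 + C}{48 + h}$)
$V{\left(0,-7 \right)} + 35 \left(-158\right) = \frac{8 - 7}{48 + 0} + 35 \left(-158\right) = \frac{1}{48} \cdot 1 - 5530 = \frac{1}{48} - 5530 = - \frac{265439}{48}$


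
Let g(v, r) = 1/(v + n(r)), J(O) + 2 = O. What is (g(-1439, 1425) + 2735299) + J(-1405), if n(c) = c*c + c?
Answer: 5551471168013/2030611 ≈ 2.7339e+6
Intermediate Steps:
n(c) = c + c² (n(c) = c² + c = c + c²)
J(O) = -2 + O
g(v, r) = 1/(v + r*(1 + r))
(g(-1439, 1425) + 2735299) + J(-1405) = (1/(-1439 + 1425*(1 + 1425)) + 2735299) + (-2 - 1405) = (1/(-1439 + 1425*1426) + 2735299) - 1407 = (1/(-1439 + 2032050) + 2735299) - 1407 = (1/2030611 + 2735299) - 1407 = 5554328237690/2030611 - 1407 = 5551471168013/2030611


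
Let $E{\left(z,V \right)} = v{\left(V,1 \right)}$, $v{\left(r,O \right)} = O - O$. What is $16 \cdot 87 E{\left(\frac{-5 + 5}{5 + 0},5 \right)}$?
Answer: $0$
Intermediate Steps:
$v{\left(r,O \right)} = 0$
$E{\left(z,V \right)} = 0$
$16 \cdot 87 E{\left(\frac{-5 + 5}{5 + 0},5 \right)} = 16 \cdot 87 \cdot 0 = 1392 \cdot 0 = 0$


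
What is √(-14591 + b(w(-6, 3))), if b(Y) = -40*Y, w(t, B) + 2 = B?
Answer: I*√14631 ≈ 120.96*I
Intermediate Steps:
w(t, B) = -2 + B
√(-14591 + b(w(-6, 3))) = √(-14591 - 40*(-2 + 3)) = √(-14591 - 40*1) = √(-14591 - 40) = √(-14631) = I*√14631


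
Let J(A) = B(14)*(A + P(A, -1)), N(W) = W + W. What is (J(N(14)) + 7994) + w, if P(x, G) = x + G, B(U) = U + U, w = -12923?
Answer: -3389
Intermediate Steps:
B(U) = 2*U
N(W) = 2*W
P(x, G) = G + x
J(A) = -28 + 56*A (J(A) = (2*14)*(A + (-1 + A)) = 28*(-1 + 2*A) = -28 + 56*A)
(J(N(14)) + 7994) + w = ((-28 + 56*(2*14)) + 7994) - 12923 = ((-28 + 56*28) + 7994) - 12923 = ((-28 + 1568) + 7994) - 12923 = (1540 + 7994) - 12923 = 9534 - 12923 = -3389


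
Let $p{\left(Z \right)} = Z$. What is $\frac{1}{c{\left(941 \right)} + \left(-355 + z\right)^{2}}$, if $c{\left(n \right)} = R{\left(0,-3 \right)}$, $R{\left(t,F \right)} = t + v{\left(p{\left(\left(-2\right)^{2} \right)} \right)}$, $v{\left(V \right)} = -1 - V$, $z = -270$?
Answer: $\frac{1}{390620} \approx 2.56 \cdot 10^{-6}$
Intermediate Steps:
$R{\left(t,F \right)} = -5 + t$ ($R{\left(t,F \right)} = t - 5 = -5 + t$)
$c{\left(n \right)} = -5$ ($c{\left(n \right)} = -5 + 0 = -5$)
$\frac{1}{c{\left(941 \right)} + \left(-355 + z\right)^{2}} = \frac{1}{-5 + \left(-355 - 270\right)^{2}} = \frac{1}{-5 + \left(-625\right)^{2}} = \frac{1}{-5 + 390625} = \frac{1}{390620}$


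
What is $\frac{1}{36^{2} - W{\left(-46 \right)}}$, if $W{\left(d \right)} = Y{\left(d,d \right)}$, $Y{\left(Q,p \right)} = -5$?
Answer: $\frac{1}{1301} \approx 0.00076864$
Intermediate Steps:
$W{\left(d \right)} = -5$
$\frac{1}{36^{2} - W{\left(-46 \right)}} = \frac{1}{36^{2} - -5} = \frac{1}{1296 + 5} = \frac{1}{1301}$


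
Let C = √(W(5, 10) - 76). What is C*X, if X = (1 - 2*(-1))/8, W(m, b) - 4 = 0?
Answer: 9*I*√2/4 ≈ 3.182*I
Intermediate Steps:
W(m, b) = 4 (W(m, b) = 4 + 0 = 4)
X = 3/8 (X = (1 + 2)*(⅛) = 3*(⅛) = 3/8 ≈ 0.37500)
C = 6*I*√2 (C = √(4 - 76) = √(-72) = 6*I*√2 ≈ 8.4853*I)
C*X = (6*I*√2)*(3/8) = 9*I*√2/4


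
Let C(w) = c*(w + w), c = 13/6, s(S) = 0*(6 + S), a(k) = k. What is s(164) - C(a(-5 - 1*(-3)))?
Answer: 26/3 ≈ 8.6667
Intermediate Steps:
s(S) = 0
c = 13/6 (c = (⅙)*13 = 13/6 ≈ 2.1667)
C(w) = 13*w/3 (C(w) = 13*(w + w)/6 = 13*(2*w)/6 = 13*w/3)
s(164) - C(a(-5 - 1*(-3))) = 0 - 13*(-5 - 1*(-3))/3 = 0 - 13*(-5 + 3)/3 = 0 - 13*(-2)/3 = 0 - 1*(-26/3) = 0 + 26/3 = 26/3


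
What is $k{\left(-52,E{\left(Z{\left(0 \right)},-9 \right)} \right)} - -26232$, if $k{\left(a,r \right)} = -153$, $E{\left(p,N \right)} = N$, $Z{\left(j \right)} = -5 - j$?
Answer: $26079$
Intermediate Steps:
$k{\left(-52,E{\left(Z{\left(0 \right)},-9 \right)} \right)} - -26232 = -153 - -26232 = -153 + 26232 = 26079$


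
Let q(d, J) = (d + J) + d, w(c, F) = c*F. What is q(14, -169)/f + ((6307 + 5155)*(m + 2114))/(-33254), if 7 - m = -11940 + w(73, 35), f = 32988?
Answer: -725086763925/182830492 ≈ -3965.9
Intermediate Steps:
w(c, F) = F*c
q(d, J) = J + 2*d (q(d, J) = (J + d) + d = J + 2*d)
m = 9392 (m = 7 - (-11940 + 35*73) = 7 - (-11940 + 2555) = 7 - 1*(-9385) = 7 + 9385 = 9392)
q(14, -169)/f + ((6307 + 5155)*(m + 2114))/(-33254) = (-169 + 2*14)/32988 + ((6307 + 5155)*(9392 + 2114))/(-33254) = (-169 + 28)*(1/32988) + (11462*11506)*(-1/33254) = -141*1/32988 + 131881772*(-1/33254) = -47/10996 - 65940886/16627 = -725086763925/182830492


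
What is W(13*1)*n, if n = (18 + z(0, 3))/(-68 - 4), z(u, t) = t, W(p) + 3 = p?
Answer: -35/12 ≈ -2.9167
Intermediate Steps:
W(p) = -3 + p
n = -7/24 (n = (18 + 3)/(-68 - 4) = 21/(-72) = 21*(-1/72) = -7/24 ≈ -0.29167)
W(13*1)*n = (-3 + 13*1)*(-7/24) = (-3 + 13)*(-7/24) = 10*(-7/24) = -35/12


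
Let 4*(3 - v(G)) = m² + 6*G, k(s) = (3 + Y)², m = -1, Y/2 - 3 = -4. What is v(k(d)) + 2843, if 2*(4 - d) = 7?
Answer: 11377/4 ≈ 2844.3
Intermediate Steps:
d = ½ (d = 4 - ½*7 = 4 - 7/2 = ½ ≈ 0.50000)
Y = -2 (Y = 6 + 2*(-4) = 6 - 8 = -2)
k(s) = 1 (k(s) = (3 - 2)² = 1² = 1)
v(G) = 11/4 - 3*G/2 (v(G) = 3 - ((-1)² + 6*G)/4 = 3 - (1 + 6*G)/4 = 3 + (-¼ - 3*G/2) = 11/4 - 3*G/2)
v(k(d)) + 2843 = (11/4 - 3/2*1) + 2843 = (11/4 - 3/2) + 2843 = 5/4 + 2843 = 11377/4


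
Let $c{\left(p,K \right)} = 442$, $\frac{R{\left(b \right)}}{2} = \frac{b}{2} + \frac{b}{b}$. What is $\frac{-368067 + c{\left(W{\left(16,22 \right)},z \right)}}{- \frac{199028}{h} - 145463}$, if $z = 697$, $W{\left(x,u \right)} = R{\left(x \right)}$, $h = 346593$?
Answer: $\frac{127416251625}{50416656587} \approx 2.5273$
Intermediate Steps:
$R{\left(b \right)} = 2 + b$ ($R{\left(b \right)} = 2 \left(\frac{b}{2} + \frac{b}{b}\right) = 2 \left(b \frac{1}{2} + 1\right) = 2 \left(\frac{b}{2} + 1\right) = 2 \left(1 + \frac{b}{2}\right) = 2 + b$)
$W{\left(x,u \right)} = 2 + x$
$\frac{-368067 + c{\left(W{\left(16,22 \right)},z \right)}}{- \frac{199028}{h} - 145463} = \frac{-368067 + 442}{- \frac{199028}{346593} - 145463} = - \frac{367625}{\left(-199028\right) \frac{1}{346593} - 145463} = - \frac{367625}{- \frac{199028}{346593} - 145463} = - \frac{367625}{- \frac{50416656587}{346593}} = \left(-367625\right) \left(- \frac{346593}{50416656587}\right) = \frac{127416251625}{50416656587}$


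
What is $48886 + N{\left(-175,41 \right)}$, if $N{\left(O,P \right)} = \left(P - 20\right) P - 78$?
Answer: $49669$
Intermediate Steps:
$N{\left(O,P \right)} = -78 + P \left(-20 + P\right)$ ($N{\left(O,P \right)} = \left(-20 + P\right) P - 78 = P \left(-20 + P\right) - 78 = -78 + P \left(-20 + P\right)$)
$48886 + N{\left(-175,41 \right)} = 48886 - \left(898 - 1681\right) = 48886 - -783 = 48886 + 783 = 49669$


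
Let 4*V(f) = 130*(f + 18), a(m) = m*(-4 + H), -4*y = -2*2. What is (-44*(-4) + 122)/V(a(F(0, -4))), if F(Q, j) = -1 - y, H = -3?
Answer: 149/520 ≈ 0.28654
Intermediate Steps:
y = 1 (y = -(-1)*2/2 = -¼*(-4) = 1)
F(Q, j) = -2 (F(Q, j) = -1 - 1*1 = -1 - 1 = -2)
a(m) = -7*m (a(m) = m*(-4 - 3) = m*(-7) = -7*m)
V(f) = 585 + 65*f/2 (V(f) = (130*(f + 18))/4 = (130*(18 + f))/4 = (2340 + 130*f)/4 = 585 + 65*f/2)
(-44*(-4) + 122)/V(a(F(0, -4))) = (-44*(-4) + 122)/(585 + 65*(-7*(-2))/2) = (176 + 122)/(585 + (65/2)*14) = 298/(585 + 455) = 298/1040 = 298*(1/1040) = 149/520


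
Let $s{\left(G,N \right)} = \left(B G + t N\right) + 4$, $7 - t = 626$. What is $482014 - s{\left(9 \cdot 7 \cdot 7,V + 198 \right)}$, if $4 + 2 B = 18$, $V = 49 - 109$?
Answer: $564345$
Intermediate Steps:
$t = -619$ ($t = 7 - 626 = -619$)
$V = -60$
$B = 7$ ($B = -2 + \frac{1}{2} \cdot 18 = -2 + 9 = 7$)
$s{\left(G,N \right)} = 4 - 619 N + 7 G$ ($s{\left(G,N \right)} = \left(7 G - 619 N\right) + 4 = \left(- 619 N + 7 G\right) + 4 = 4 - 619 N + 7 G$)
$482014 - s{\left(9 \cdot 7 \cdot 7,V + 198 \right)} = 482014 - \left(4 - 619 \left(-60 + 198\right) + 7 \cdot 9 \cdot 7 \cdot 7\right) = 482014 - \left(4 - 85422 + 7 \cdot 63 \cdot 7\right) = 482014 - \left(4 - 85422 + 7 \cdot 441\right) = 482014 - \left(4 - 85422 + 3087\right) = 482014 - -82331 = 482014 + 82331 = 564345$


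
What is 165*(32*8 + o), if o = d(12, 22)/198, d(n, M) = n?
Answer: 42250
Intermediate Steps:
o = 2/33 (o = 12/198 = 12*(1/198) = 2/33 ≈ 0.060606)
165*(32*8 + o) = 165*(32*8 + 2/33) = 165*(256 + 2/33) = 165*(8450/33) = 42250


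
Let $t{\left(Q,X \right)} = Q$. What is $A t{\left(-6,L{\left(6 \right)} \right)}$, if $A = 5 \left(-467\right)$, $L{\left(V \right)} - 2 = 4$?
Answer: $14010$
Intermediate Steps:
$L{\left(V \right)} = 6$ ($L{\left(V \right)} = 2 + 4 = 6$)
$A = -2335$
$A t{\left(-6,L{\left(6 \right)} \right)} = \left(-2335\right) \left(-6\right) = 14010$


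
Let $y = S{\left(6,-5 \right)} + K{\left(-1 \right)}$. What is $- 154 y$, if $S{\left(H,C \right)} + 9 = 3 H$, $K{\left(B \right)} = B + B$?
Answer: $-1078$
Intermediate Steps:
$K{\left(B \right)} = 2 B$
$S{\left(H,C \right)} = -9 + 3 H$
$y = 7$ ($y = \left(-9 + 3 \cdot 6\right) + 2 \left(-1\right) = \left(-9 + 18\right) - 2 = 9 - 2 = 7$)
$- 154 y = \left(-154\right) 7 = -1078$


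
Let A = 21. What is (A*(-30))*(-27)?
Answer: 17010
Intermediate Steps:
(A*(-30))*(-27) = (21*(-30))*(-27) = -630*(-27) = 17010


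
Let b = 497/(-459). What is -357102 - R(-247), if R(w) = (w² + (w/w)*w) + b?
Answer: -191799079/459 ≈ -4.1786e+5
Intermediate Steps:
b = -497/459 (b = 497*(-1/459) = -497/459 ≈ -1.0828)
R(w) = -497/459 + w + w² (R(w) = (w² + (w/w)*w) - 497/459 = (w² + 1*w) - 497/459 = (w² + w) - 497/459 = (w + w²) - 497/459 = -497/459 + w + w²)
-357102 - R(-247) = -357102 - (-497/459 - 247 + (-247)²) = -357102 - (-497/459 - 247 + 61009) = -357102 - 1*27889261/459 = -357102 - 27889261/459 = -191799079/459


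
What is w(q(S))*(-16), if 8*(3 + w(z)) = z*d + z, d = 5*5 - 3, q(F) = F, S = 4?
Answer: -136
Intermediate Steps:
d = 22 (d = 25 - 3 = 22)
w(z) = -3 + 23*z/8 (w(z) = -3 + (z*22 + z)/8 = -3 + (22*z + z)/8 = -3 + (23*z)/8 = -3 + 23*z/8)
w(q(S))*(-16) = (-3 + (23/8)*4)*(-16) = (-3 + 23/2)*(-16) = (17/2)*(-16) = -136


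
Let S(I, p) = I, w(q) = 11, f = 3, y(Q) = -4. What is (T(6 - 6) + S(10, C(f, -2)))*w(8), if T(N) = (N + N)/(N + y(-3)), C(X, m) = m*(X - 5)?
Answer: 110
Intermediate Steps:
C(X, m) = m*(-5 + X)
T(N) = 2*N/(-4 + N) (T(N) = (N + N)/(N - 4) = (2*N)/(-4 + N) = 2*N/(-4 + N))
(T(6 - 6) + S(10, C(f, -2)))*w(8) = (2*(6 - 6)/(-4 + (6 - 6)) + 10)*11 = (2*0/(-4 + 0) + 10)*11 = (2*0/(-4) + 10)*11 = (2*0*(-¼) + 10)*11 = (0 + 10)*11 = 10*11 = 110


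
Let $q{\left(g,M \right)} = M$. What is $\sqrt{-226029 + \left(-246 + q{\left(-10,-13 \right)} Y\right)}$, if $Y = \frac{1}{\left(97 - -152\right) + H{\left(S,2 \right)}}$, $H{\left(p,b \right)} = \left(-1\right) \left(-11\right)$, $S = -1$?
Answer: $\frac{i \sqrt{22627505}}{10} \approx 475.68 i$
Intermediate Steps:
$H{\left(p,b \right)} = 11$
$Y = \frac{1}{260}$ ($Y = \frac{1}{\left(97 - -152\right) + 11} = \frac{1}{\left(97 + 152\right) + 11} = \frac{1}{249 + 11} = \frac{1}{260} \approx 0.0038462$)
$\sqrt{-226029 + \left(-246 + q{\left(-10,-13 \right)} Y\right)} = \sqrt{-226029 - \frac{4921}{20}} = \sqrt{- \frac{4525501}{20}} = \frac{i \sqrt{22627505}}{10}$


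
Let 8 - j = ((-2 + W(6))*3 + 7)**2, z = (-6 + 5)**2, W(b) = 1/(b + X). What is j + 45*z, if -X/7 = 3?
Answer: 1309/25 ≈ 52.360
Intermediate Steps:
X = -21 (X = -7*3 = -21)
W(b) = 1/(-21 + b) (W(b) = 1/(b - 21) = 1/(-21 + b))
z = 1 (z = (-1)**2 = 1)
j = 184/25 (j = 8 - ((-2 + 1/(-21 + 6))*3 + 7)**2 = 8 - ((-2 + 1/(-15))*3 + 7)**2 = 8 - ((-2 - 1/15)*3 + 7)**2 = 8 - (-31/15*3 + 7)**2 = 8 - (-31/5 + 7)**2 = 8 - (4/5)**2 = 8 - 1*16/25 = 8 - 16/25 = 184/25 ≈ 7.3600)
j + 45*z = 184/25 + 45*1 = 184/25 + 45 = 1309/25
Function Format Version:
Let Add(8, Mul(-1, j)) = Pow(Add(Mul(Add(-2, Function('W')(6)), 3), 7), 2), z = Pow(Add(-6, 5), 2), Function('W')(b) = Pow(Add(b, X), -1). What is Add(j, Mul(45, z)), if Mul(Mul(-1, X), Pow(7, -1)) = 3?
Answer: Rational(1309, 25) ≈ 52.360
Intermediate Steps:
X = -21 (X = Mul(-7, 3) = -21)
Function('W')(b) = Pow(Add(-21, b), -1) (Function('W')(b) = Pow(Add(b, -21), -1) = Pow(Add(-21, b), -1))
z = 1 (z = Pow(-1, 2) = 1)
j = Rational(184, 25) (j = Add(8, Mul(-1, Pow(Add(Mul(Add(-2, Pow(Add(-21, 6), -1)), 3), 7), 2))) = Add(8, Mul(-1, Pow(Add(Mul(Add(-2, Pow(-15, -1)), 3), 7), 2))) = Add(8, Mul(-1, Pow(Add(Mul(Add(-2, Rational(-1, 15)), 3), 7), 2))) = Add(8, Mul(-1, Pow(Add(Mul(Rational(-31, 15), 3), 7), 2))) = Add(8, Mul(-1, Pow(Add(Rational(-31, 5), 7), 2))) = Add(8, Mul(-1, Pow(Rational(4, 5), 2))) = Add(8, Mul(-1, Rational(16, 25))) = Add(8, Rational(-16, 25)) = Rational(184, 25) ≈ 7.3600)
Add(j, Mul(45, z)) = Add(Rational(184, 25), Mul(45, 1)) = Add(Rational(184, 25), 45) = Rational(1309, 25)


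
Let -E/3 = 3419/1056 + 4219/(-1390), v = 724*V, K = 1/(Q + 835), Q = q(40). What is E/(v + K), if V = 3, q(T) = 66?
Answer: -133864273/478753874720 ≈ -0.00027961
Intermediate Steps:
Q = 66
K = 1/901 (K = 1/(66 + 835) = 1/901 ≈ 0.0011099)
v = 2172 (v = 724*3 = 2172)
E = -148573/244640 (E = -3*(3419/1056 + 4219/(-1390)) = -3*(3419*(1/1056) + 4219*(-1/1390)) = -3*(3419/1056 - 4219/1390) = -3*148573/733920 = -148573/244640 ≈ -0.60731)
E/(v + K) = -148573/(244640*(2172 + 1/901)) = -148573/(244640*1956973/901) = -148573/244640*901/1956973 = -133864273/478753874720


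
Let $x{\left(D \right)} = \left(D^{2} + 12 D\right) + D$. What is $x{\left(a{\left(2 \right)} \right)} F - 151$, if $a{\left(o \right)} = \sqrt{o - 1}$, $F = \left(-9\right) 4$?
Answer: $-655$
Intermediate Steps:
$F = -36$
$a{\left(o \right)} = \sqrt{-1 + o}$
$x{\left(D \right)} = D^{2} + 13 D$
$x{\left(a{\left(2 \right)} \right)} F - 151 = \sqrt{-1 + 2} \left(13 + \sqrt{-1 + 2}\right) \left(-36\right) - 151 = \sqrt{1} \left(13 + \sqrt{1}\right) \left(-36\right) - 151 = 1 \left(13 + 1\right) \left(-36\right) - 151 = 1 \cdot 14 \left(-36\right) - 151 = 14 \left(-36\right) - 151 = -504 - 151 = -655$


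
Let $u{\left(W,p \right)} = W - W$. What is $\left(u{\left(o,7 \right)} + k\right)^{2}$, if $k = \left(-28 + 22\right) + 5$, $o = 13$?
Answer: $1$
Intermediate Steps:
$u{\left(W,p \right)} = 0$
$k = -1$ ($k = -6 + 5 = -1$)
$\left(u{\left(o,7 \right)} + k\right)^{2} = \left(0 - 1\right)^{2} = \left(-1\right)^{2} = 1$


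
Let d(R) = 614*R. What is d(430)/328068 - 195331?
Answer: -16020396622/82017 ≈ -1.9533e+5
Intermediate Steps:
d(430)/328068 - 195331 = (614*430)/328068 - 195331 = 264020*(1/328068) - 195331 = 66005/82017 - 195331 = -16020396622/82017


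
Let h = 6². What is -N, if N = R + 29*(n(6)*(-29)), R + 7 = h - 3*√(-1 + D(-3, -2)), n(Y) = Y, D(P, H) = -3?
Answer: 5017 + 6*I ≈ 5017.0 + 6.0*I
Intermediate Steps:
h = 36
R = 29 - 6*I (R = -7 + (36 - 3*√(-1 - 3)) = -7 + (36 - 6*I) = 29 - 6*I ≈ 29.0 - 6.0*I)
N = -5017 - 6*I (N = (29 - 6*I) + 29*(6*(-29)) = (29 - 6*I) + 29*(-174) = (29 - 6*I) - 5046 = -5017 - 6*I ≈ -5017.0 - 6.0*I)
-N = -(-5017 - 6*I) = 5017 + 6*I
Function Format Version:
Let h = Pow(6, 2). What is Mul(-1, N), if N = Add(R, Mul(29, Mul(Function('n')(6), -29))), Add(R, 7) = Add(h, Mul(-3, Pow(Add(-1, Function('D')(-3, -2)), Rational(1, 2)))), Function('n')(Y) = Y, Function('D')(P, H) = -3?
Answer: Add(5017, Mul(6, I)) ≈ Add(5017.0, Mul(6.0000, I))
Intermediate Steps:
h = 36
R = Add(29, Mul(-6, I)) (R = Add(-7, Add(36, Mul(-3, Pow(Add(-1, -3), Rational(1, 2))))) = Add(-7, Add(36, Mul(-3, Pow(-4, Rational(1, 2))))) = Add(-7, Add(36, Mul(-3, Mul(2, I)))) = Add(-7, Add(36, Mul(-6, I))) = Add(29, Mul(-6, I)) ≈ Add(29.000, Mul(-6.0000, I)))
N = Add(-5017, Mul(-6, I)) (N = Add(Add(29, Mul(-6, I)), Mul(29, Mul(6, -29))) = Add(Add(29, Mul(-6, I)), Mul(29, -174)) = Add(Add(29, Mul(-6, I)), -5046) = Add(-5017, Mul(-6, I)) ≈ Add(-5017.0, Mul(-6.0000, I)))
Mul(-1, N) = Mul(-1, Add(-5017, Mul(-6, I))) = Add(5017, Mul(6, I))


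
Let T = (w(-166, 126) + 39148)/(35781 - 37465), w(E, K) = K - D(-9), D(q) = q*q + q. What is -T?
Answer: 19601/842 ≈ 23.279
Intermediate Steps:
D(q) = q + q**2 (D(q) = q**2 + q = q + q**2)
w(E, K) = -72 + K (w(E, K) = K - (-9)*(1 - 9) = K - (-9)*(-8) = K - 1*72 = K - 72 = -72 + K)
T = -19601/842 (T = ((-72 + 126) + 39148)/(35781 - 37465) = (54 + 39148)/(-1684) = 39202*(-1/1684) = -19601/842 ≈ -23.279)
-T = -1*(-19601/842) = 19601/842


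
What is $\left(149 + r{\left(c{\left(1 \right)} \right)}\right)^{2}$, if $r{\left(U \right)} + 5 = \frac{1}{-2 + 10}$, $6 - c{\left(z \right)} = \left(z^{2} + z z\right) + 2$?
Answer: $\frac{1329409}{64} \approx 20772.0$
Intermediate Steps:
$c{\left(z \right)} = 4 - 2 z^{2}$ ($c{\left(z \right)} = 6 - \left(\left(z^{2} + z z\right) + 2\right) = 6 - \left(\left(z^{2} + z^{2}\right) + 2\right) = 6 - \left(2 z^{2} + 2\right) = 6 - \left(2 + 2 z^{2}\right) = 4 - 2 z^{2}$)
$r{\left(U \right)} = - \frac{39}{8}$ ($r{\left(U \right)} = -5 + \frac{1}{-2 + 10} = -5 + \frac{1}{8} = - \frac{39}{8}$)
$\left(149 + r{\left(c{\left(1 \right)} \right)}\right)^{2} = \left(149 - \frac{39}{8}\right)^{2} = \left(\frac{1153}{8}\right)^{2} = \frac{1329409}{64}$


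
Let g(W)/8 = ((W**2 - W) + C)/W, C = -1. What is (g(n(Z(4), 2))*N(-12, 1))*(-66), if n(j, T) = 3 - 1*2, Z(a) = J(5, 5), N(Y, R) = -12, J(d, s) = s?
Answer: -6336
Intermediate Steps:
Z(a) = 5
n(j, T) = 1 (n(j, T) = 3 - 2 = 1)
g(W) = 8*(-1 + W**2 - W)/W (g(W) = 8*(((W**2 - W) - 1)/W) = 8*((-1 + W**2 - W)/W) = 8*(-1 + W**2 - W)/W)
(g(n(Z(4), 2))*N(-12, 1))*(-66) = ((-8 - 8/1 + 8*1)*(-12))*(-66) = ((-8 - 8*1 + 8)*(-12))*(-66) = ((-8 - 8 + 8)*(-12))*(-66) = -8*(-12)*(-66) = 96*(-66) = -6336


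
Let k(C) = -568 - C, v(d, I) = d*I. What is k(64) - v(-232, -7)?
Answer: -2256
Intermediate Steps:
v(d, I) = I*d
k(64) - v(-232, -7) = (-568 - 1*64) - (-7)*(-232) = (-568 - 64) - 1*1624 = -632 - 1624 = -2256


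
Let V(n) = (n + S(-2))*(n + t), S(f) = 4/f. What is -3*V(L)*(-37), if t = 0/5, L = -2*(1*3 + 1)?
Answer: 8880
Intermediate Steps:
L = -8 (L = -2*(3 + 1) = -2*4 = -8)
t = 0 (t = 0*(⅕) = 0)
V(n) = n*(-2 + n) (V(n) = (n + 4/(-2))*(n + 0) = (n + 4*(-½))*n = (n - 2)*n = (-2 + n)*n = n*(-2 + n))
-3*V(L)*(-37) = -(-24)*(-2 - 8)*(-37) = -(-24)*(-10)*(-37) = -3*80*(-37) = -240*(-37) = 8880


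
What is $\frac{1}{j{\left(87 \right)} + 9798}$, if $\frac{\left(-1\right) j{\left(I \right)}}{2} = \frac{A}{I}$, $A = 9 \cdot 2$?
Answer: $\frac{29}{284130} \approx 0.00010207$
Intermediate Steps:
$A = 18$
$j{\left(I \right)} = - \frac{36}{I}$ ($j{\left(I \right)} = - 2 \frac{18}{I} = - \frac{36}{I}$)
$\frac{1}{j{\left(87 \right)} + 9798} = \frac{1}{- \frac{36}{87} + 9798} = \frac{1}{\left(-36\right) \frac{1}{87} + 9798} = \frac{1}{- \frac{12}{29} + 9798} = \frac{1}{\frac{284130}{29}} = \frac{29}{284130}$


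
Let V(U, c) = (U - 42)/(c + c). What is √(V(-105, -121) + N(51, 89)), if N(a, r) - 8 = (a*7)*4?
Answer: √695318/22 ≈ 37.903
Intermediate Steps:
N(a, r) = 8 + 28*a (N(a, r) = 8 + (a*7)*4 = 8 + (7*a)*4 = 8 + 28*a)
V(U, c) = (-42 + U)/(2*c) (V(U, c) = (-42 + U)/((2*c)) = (-42 + U)*(1/(2*c)) = (-42 + U)/(2*c))
√(V(-105, -121) + N(51, 89)) = √((½)*(-42 - 105)/(-121) + (8 + 28*51)) = √((½)*(-1/121)*(-147) + (8 + 1428)) = √(147/242 + 1436) = √(347659/242) = √695318/22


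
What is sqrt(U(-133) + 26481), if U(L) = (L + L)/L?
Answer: sqrt(26483) ≈ 162.74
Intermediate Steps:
U(L) = 2 (U(L) = (2*L)/L = 2)
sqrt(U(-133) + 26481) = sqrt(2 + 26481) = sqrt(26483)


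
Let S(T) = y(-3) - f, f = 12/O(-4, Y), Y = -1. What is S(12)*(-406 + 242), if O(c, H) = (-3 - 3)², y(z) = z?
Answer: 1640/3 ≈ 546.67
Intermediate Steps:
O(c, H) = 36 (O(c, H) = (-6)² = 36)
f = ⅓ (f = 12/36 = 12*(1/36) = ⅓ ≈ 0.33333)
S(T) = -10/3 (S(T) = -3 - 1*⅓ = -3 - ⅓ = -10/3)
S(12)*(-406 + 242) = -10*(-406 + 242)/3 = -10/3*(-164) = 1640/3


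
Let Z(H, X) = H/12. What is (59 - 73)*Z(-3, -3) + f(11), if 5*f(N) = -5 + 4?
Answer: 33/10 ≈ 3.3000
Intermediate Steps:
f(N) = -1/5 (f(N) = (-5 + 4)/5 = (1/5)*(-1) = -1/5)
Z(H, X) = H/12 (Z(H, X) = H*(1/12) = H/12)
(59 - 73)*Z(-3, -3) + f(11) = (59 - 73)*((1/12)*(-3)) - 1/5 = -14*(-1/4) - 1/5 = 7/2 - 1/5 = 33/10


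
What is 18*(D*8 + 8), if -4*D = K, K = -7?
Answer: 396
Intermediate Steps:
D = 7/4 (D = -¼*(-7) = 7/4 ≈ 1.7500)
18*(D*8 + 8) = 18*((7/4)*8 + 8) = 18*(14 + 8) = 18*22 = 396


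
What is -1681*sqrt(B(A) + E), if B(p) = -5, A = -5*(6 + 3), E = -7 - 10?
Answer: -1681*I*sqrt(22) ≈ -7884.6*I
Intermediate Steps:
E = -17
A = -45 (A = -5*9 = -45)
-1681*sqrt(B(A) + E) = -1681*sqrt(-5 - 17) = -1681*I*sqrt(22)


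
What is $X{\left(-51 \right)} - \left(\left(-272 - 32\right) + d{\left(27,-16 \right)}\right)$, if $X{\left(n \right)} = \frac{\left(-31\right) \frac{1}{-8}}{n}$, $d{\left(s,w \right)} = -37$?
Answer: $\frac{139097}{408} \approx 340.92$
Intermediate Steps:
$X{\left(n \right)} = \frac{31}{8 n}$ ($X{\left(n \right)} = \frac{\left(-31\right) \left(- \frac{1}{8}\right)}{n} = \frac{31}{8 n}$)
$X{\left(-51 \right)} - \left(\left(-272 - 32\right) + d{\left(27,-16 \right)}\right) = \frac{31}{8 \left(-51\right)} - \left(\left(-272 - 32\right) - 37\right) = \frac{31}{8} \left(- \frac{1}{51}\right) - \left(-304 - 37\right) = - \frac{31}{408} - -341 = - \frac{31}{408} + 341 = \frac{139097}{408}$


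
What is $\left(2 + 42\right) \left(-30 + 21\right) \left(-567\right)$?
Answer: $224532$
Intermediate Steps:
$\left(2 + 42\right) \left(-30 + 21\right) \left(-567\right) = 44 \left(-9\right) \left(-567\right) = \left(-396\right) \left(-567\right) = 224532$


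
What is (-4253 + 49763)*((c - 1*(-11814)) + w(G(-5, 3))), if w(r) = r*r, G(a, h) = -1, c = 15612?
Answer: 1248202770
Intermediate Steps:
w(r) = r**2
(-4253 + 49763)*((c - 1*(-11814)) + w(G(-5, 3))) = (-4253 + 49763)*((15612 - 1*(-11814)) + (-1)**2) = 45510*((15612 + 11814) + 1) = 45510*(27426 + 1) = 45510*27427 = 1248202770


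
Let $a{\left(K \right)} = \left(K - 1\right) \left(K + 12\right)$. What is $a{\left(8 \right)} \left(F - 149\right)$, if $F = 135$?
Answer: $-1960$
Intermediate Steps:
$a{\left(K \right)} = \left(-1 + K\right) \left(12 + K\right)$
$a{\left(8 \right)} \left(F - 149\right) = \left(-12 + 8^{2} + 11 \cdot 8\right) \left(135 - 149\right) = \left(-12 + 64 + 88\right) \left(-14\right) = 140 \left(-14\right) = -1960$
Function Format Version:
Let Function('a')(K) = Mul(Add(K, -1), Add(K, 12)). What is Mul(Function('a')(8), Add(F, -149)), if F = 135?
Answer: -1960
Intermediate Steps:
Function('a')(K) = Mul(Add(-1, K), Add(12, K))
Mul(Function('a')(8), Add(F, -149)) = Mul(Add(-12, Pow(8, 2), Mul(11, 8)), Add(135, -149)) = Mul(Add(-12, 64, 88), -14) = Mul(140, -14) = -1960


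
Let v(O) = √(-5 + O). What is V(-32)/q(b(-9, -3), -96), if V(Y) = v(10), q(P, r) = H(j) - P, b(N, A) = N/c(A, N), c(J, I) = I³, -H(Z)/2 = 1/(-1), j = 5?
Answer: 81*√5/161 ≈ 1.1250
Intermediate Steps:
H(Z) = 2 (H(Z) = -2/(-1) = -2*(-1) = 2)
b(N, A) = N⁻² (b(N, A) = N/(N³) = N/N³ = N⁻²)
q(P, r) = 2 - P
V(Y) = √5 (V(Y) = √(-5 + 10) = √5)
V(-32)/q(b(-9, -3), -96) = √5/(2 - 1/(-9)²) = √5/(2 - 1*1/81) = √5/(2 - 1/81) = √5/(161/81) = √5*(81/161) = 81*√5/161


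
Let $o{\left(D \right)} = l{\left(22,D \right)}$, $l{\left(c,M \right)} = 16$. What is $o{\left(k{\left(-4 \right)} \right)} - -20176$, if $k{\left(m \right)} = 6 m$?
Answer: $20192$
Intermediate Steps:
$o{\left(D \right)} = 16$
$o{\left(k{\left(-4 \right)} \right)} - -20176 = 16 - -20176 = 16 + 20176 = 20192$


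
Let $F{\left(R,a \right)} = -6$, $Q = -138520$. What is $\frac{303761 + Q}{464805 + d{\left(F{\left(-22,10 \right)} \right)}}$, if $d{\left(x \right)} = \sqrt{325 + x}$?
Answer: $\frac{6982258455}{19640335246} - \frac{165241 \sqrt{319}}{216043687706} \approx 0.35549$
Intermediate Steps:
$\frac{303761 + Q}{464805 + d{\left(F{\left(-22,10 \right)} \right)}} = \frac{303761 - 138520}{464805 + \sqrt{325 - 6}} = \frac{165241}{464805 + \sqrt{319}}$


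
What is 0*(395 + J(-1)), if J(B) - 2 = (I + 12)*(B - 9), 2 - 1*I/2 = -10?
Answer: 0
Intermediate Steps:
I = 24 (I = 4 - 2*(-10) = 4 + 20 = 24)
J(B) = -322 + 36*B (J(B) = 2 + (24 + 12)*(B - 9) = 2 + 36*(-9 + B) = 2 + (-324 + 36*B) = -322 + 36*B)
0*(395 + J(-1)) = 0*(395 + (-322 + 36*(-1))) = 0*(395 + (-322 - 36)) = 0*(395 - 358) = 0*37 = 0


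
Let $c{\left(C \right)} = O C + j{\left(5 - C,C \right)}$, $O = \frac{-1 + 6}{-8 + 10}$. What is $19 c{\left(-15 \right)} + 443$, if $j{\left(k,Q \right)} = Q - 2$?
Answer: $- \frac{1185}{2} \approx -592.5$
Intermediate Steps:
$j{\left(k,Q \right)} = -2 + Q$
$O = \frac{5}{2} \approx 2.5$
$c{\left(C \right)} = -2 + \frac{7 C}{2}$ ($c{\left(C \right)} = \frac{5 C}{2} + \left(-2 + C\right) = -2 + \frac{7 C}{2}$)
$19 c{\left(-15 \right)} + 443 = 19 \left(-2 + \frac{7}{2} \left(-15\right)\right) + 443 = 19 \left(-2 - \frac{105}{2}\right) + 443 = 19 \left(- \frac{109}{2}\right) + 443 = - \frac{2071}{2} + 443 = - \frac{1185}{2}$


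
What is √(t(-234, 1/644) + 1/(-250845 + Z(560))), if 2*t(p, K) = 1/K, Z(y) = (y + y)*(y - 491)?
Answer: √1077798710765/57855 ≈ 17.944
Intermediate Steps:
Z(y) = 2*y*(-491 + y) (Z(y) = (2*y)*(-491 + y) = 2*y*(-491 + y))
t(p, K) = 1/(2*K)
√(t(-234, 1/644) + 1/(-250845 + Z(560))) = √(1/(2*(1/644)) + 1/(-250845 + 2*560*(-491 + 560))) = √(1/(2*(1/644)) + 1/(-250845 + 2*560*69)) = √((½)*644 + 1/(-250845 + 77280)) = √(322 + 1/(-173565)) = √(322 - 1/173565) = √(55887929/173565) = √1077798710765/57855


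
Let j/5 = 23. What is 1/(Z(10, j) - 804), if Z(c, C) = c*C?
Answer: 1/346 ≈ 0.0028902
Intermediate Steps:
j = 115 (j = 5*23 = 115)
Z(c, C) = C*c
1/(Z(10, j) - 804) = 1/(115*10 - 804) = 1/(1150 - 804) = 1/346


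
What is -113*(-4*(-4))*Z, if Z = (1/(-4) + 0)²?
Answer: -113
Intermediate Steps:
Z = 1/16 (Z = (-¼ + 0)² = (-¼)² = 1/16 ≈ 0.062500)
-113*(-4*(-4))*Z = -113*(-4*(-4))/16 = -1808/16 = -113*1 = -113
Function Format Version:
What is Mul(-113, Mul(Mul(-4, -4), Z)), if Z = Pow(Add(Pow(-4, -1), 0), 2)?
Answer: -113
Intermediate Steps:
Z = Rational(1, 16) (Z = Pow(Add(Rational(-1, 4), 0), 2) = Pow(Rational(-1, 4), 2) = Rational(1, 16) ≈ 0.062500)
Mul(-113, Mul(Mul(-4, -4), Z)) = Mul(-113, Mul(Mul(-4, -4), Rational(1, 16))) = Mul(-113, Mul(16, Rational(1, 16))) = Mul(-113, 1) = -113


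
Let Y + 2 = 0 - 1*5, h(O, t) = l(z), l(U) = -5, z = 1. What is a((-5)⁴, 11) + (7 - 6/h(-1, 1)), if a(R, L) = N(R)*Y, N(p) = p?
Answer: -21834/5 ≈ -4366.8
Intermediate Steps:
h(O, t) = -5
Y = -7 (Y = -2 + (0 - 1*5) = -2 + (0 - 5) = -2 - 5 = -7)
a(R, L) = -7*R (a(R, L) = R*(-7) = -7*R)
a((-5)⁴, 11) + (7 - 6/h(-1, 1)) = -7*(-5)⁴ + (7 - 6/(-5)) = -7*625 + (7 - 6*(-⅕)) = -4375 + (7 + 6/5) = -4375 + 41/5 = -21834/5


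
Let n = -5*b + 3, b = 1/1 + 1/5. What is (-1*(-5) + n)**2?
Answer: 4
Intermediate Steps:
b = 6/5 (b = 1*1 + 1*(1/5) = 1 + 1/5 = 6/5 ≈ 1.2000)
n = -3 (n = -5*6/5 + 3 = -6 + 3 = -3)
(-1*(-5) + n)**2 = (-1*(-5) - 3)**2 = (5 - 3)**2 = 2**2 = 4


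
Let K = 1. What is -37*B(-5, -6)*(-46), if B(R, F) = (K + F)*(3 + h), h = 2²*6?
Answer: -229770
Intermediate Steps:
h = 24 (h = 4*6 = 24)
B(R, F) = 27 + 27*F (B(R, F) = (1 + F)*(3 + 24) = (1 + F)*27 = 27 + 27*F)
-37*B(-5, -6)*(-46) = -37*(27 + 27*(-6))*(-46) = -37*(27 - 162)*(-46) = -37*(-135)*(-46) = 4995*(-46) = -229770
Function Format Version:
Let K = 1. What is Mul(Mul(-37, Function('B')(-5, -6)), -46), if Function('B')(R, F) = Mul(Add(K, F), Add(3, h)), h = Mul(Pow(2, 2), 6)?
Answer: -229770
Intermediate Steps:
h = 24 (h = Mul(4, 6) = 24)
Function('B')(R, F) = Add(27, Mul(27, F)) (Function('B')(R, F) = Mul(Add(1, F), Add(3, 24)) = Mul(Add(1, F), 27) = Add(27, Mul(27, F)))
Mul(Mul(-37, Function('B')(-5, -6)), -46) = Mul(Mul(-37, Add(27, Mul(27, -6))), -46) = Mul(Mul(-37, Add(27, -162)), -46) = Mul(Mul(-37, -135), -46) = Mul(4995, -46) = -229770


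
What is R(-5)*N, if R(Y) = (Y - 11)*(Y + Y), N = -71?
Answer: -11360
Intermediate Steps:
R(Y) = 2*Y*(-11 + Y) (R(Y) = (-11 + Y)*(2*Y) = 2*Y*(-11 + Y))
R(-5)*N = (2*(-5)*(-11 - 5))*(-71) = (2*(-5)*(-16))*(-71) = 160*(-71) = -11360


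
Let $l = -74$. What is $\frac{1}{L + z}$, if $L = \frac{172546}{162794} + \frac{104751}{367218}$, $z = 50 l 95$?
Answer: $- \frac{144398278}{50755800478277} \approx -2.845 \cdot 10^{-6}$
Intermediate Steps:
$z = -351500$ ($z = 50 \left(-74\right) 95 = \left(-3700\right) 95 = -351500$)
$L = \frac{194238723}{144398278}$ ($L = 172546 \cdot \frac{1}{162794} + 104751 \cdot \frac{1}{367218} = \frac{3751}{3539} + \frac{11639}{40802} = \frac{194238723}{144398278} \approx 1.3452$)
$\frac{1}{L + z} = \frac{1}{\frac{194238723}{144398278} - 351500} = \frac{1}{- \frac{50755800478277}{144398278}} = - \frac{144398278}{50755800478277}$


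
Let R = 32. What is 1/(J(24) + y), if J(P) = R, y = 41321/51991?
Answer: 51991/1705033 ≈ 0.030493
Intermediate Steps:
y = 41321/51991 (y = 41321*(1/51991) = 41321/51991 ≈ 0.79477)
J(P) = 32
1/(J(24) + y) = 1/(32 + 41321/51991) = 1/(1705033/51991) = 51991/1705033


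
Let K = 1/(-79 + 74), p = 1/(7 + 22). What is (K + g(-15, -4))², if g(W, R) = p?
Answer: 576/21025 ≈ 0.027396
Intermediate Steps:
p = 1/29 ≈ 0.034483
g(W, R) = 1/29
K = -⅕ (K = 1/(-5) = -⅕ ≈ -0.20000)
(K + g(-15, -4))² = (-⅕ + 1/29)² = (-24/145)² = 576/21025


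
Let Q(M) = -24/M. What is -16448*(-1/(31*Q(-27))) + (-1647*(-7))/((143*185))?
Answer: 489880719/820105 ≈ 597.34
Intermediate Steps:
-16448*(-1/(31*Q(-27))) + (-1647*(-7))/((143*185)) = -16448/((-(-744)/(-27))) + (-1647*(-7))/((143*185)) = -16448/((-(-744)*(-1)/27)) + 11529/26455 = -16448/((-31*8/9)) + 11529*(1/26455) = -16448/(-248/9) + 11529/26455 = -16448*(-9/248) + 11529/26455 = 18504/31 + 11529/26455 = 489880719/820105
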